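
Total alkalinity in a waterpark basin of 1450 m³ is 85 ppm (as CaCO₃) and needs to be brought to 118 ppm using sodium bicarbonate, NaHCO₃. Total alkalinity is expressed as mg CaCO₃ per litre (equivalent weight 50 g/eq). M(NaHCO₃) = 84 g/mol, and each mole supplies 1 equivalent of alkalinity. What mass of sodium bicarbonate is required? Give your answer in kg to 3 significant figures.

Volume: 1450 m³ = 1,450,000 L.
Alkalinity to add: (118 − 85) = 33 mg/L as CaCO₃ × 1,450,000 L = 47,850 g as CaCO₃.
Equivalents: 47,850 g ÷ 50 g/eq = 957 eq.
NaHCO₃ supplies 1 eq per mole → 957 mol.
Mass: 957 mol × 84 g/mol = 80,390 g.

80.4 kg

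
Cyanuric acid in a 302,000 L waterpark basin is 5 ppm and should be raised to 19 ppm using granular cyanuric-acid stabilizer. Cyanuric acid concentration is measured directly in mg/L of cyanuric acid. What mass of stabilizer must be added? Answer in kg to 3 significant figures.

4.23 kg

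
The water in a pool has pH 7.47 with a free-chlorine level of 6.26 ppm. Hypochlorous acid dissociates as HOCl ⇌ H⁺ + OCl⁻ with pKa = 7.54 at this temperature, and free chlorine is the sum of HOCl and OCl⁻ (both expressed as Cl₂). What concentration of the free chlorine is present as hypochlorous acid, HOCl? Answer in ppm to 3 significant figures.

3.38 ppm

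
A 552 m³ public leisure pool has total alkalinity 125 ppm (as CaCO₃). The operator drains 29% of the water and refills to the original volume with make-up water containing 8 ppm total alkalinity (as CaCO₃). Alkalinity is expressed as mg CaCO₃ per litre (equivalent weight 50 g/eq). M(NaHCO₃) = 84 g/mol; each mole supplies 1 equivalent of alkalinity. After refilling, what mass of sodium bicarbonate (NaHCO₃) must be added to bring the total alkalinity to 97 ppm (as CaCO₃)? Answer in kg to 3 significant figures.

Volume: 552 m³ = 552,000 L.
After draining 29% and refilling: 125 × 0.71 + 8 × 0.29 = 91.07 ppm.
Deficit to target: 97 − 91.07 = 5.93 mg/L.
As CaCO₃: 5.93 mg/L × 552,000 L = 3273 g; ÷ 50 g/eq ÷ 1 = 65.47 mol NaHCO₃.
Mass: 65.47 × 84 = 5499 g.

5.50 kg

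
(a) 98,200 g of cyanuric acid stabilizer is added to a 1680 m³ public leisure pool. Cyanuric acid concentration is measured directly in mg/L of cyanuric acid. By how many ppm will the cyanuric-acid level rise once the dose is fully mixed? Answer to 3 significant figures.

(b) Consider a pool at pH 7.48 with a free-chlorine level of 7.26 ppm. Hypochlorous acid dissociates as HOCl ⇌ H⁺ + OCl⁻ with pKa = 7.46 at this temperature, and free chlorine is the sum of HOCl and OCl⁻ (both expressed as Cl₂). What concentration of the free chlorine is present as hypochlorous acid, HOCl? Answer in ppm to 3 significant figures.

(a) Volume: 1680 m³ = 1,680,000 L.
(a) Rise: 98,200 g / 1,680,000 L × 1000 = 58.45 mg/L.

(b) [OCl⁻]/[HOCl] = 10^(pH − pKa) = 10^(7.48 − 7.46) = 10^0.02 = 1.047.
(b) Fraction as HOCl = 1 / (1 + 1.047) = 0.4885.
(b) HOCl = 0.4885 × 7.26 ppm = 3.546 ppm.

(a) 58.5 ppm; (b) 3.55 ppm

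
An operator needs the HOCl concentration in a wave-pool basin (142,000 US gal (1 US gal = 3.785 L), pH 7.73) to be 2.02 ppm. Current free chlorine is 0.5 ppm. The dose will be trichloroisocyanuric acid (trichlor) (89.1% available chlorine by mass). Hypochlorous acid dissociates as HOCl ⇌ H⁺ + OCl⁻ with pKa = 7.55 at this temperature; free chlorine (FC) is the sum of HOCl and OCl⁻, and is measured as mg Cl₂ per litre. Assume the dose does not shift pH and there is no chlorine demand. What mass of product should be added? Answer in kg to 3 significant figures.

2.76 kg

Volume: 142,000 US gal × 3.785 L/gal = 537,470 L.
[OCl⁻]/[HOCl] = 10^(pH − pKa) = 10^(7.73 − 7.55) = 1.514; fraction as HOCl = 1/(1 + 1.514) = 0.3978.
Free chlorine required for 2.02 ppm HOCl: 2.02 / 0.3978 = 5.077 ppm.
FC to add: 5.077 − 0.5 = 4.577 mg/L as Cl₂.
Cl₂ equivalent: 4.577 mg/L × 537,470 L = 2460 g.
Product at 89.1% available Cl: 2460 / 0.891 = 2761 g.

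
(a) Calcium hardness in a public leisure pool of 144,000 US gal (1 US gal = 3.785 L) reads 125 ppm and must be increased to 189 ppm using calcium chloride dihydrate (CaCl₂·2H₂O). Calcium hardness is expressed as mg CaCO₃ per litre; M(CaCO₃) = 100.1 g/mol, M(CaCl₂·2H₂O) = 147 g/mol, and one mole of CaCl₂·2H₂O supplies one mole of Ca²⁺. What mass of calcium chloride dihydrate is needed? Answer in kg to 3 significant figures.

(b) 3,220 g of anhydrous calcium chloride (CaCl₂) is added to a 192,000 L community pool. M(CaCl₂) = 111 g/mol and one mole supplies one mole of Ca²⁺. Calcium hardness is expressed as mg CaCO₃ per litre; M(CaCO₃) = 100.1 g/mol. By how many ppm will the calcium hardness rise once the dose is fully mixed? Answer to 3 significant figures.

(a) Volume: 144,000 US gal × 3.785 L/gal = 545,040 L.
(a) Hardness to add: (189 − 125) = 64 mg/L as CaCO₃ × 545,040 L = 34,880 g as CaCO₃.
(a) Moles of Ca²⁺ (1 mol Ca²⁺ ≡ 1 mol CaCO₃): 34,880 / 100.1 g/mol = 348.5 mol.
(a) Mass of CaCl₂·2H₂O: 348.5 × 147 = 51,230 g.

(b) Moles of Ca²⁺: 3,220 g ÷ 111 g/mol = 29.01 mol.
(b) As CaCO₃: 29.01 mol × 100.1 g/mol = 2904 g.
(b) Rise: 2904 g / 192,000 L × 1000 = 15.12 mg/L.

(a) 51.2 kg; (b) 15.1 ppm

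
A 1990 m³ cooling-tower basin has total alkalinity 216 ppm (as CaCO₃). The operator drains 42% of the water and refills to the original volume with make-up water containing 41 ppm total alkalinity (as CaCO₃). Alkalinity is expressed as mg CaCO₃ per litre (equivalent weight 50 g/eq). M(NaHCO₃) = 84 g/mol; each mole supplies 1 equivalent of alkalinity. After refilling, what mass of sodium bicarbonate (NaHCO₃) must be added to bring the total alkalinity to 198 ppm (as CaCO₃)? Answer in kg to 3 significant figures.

186 kg

Volume: 1990 m³ = 1,990,000 L.
After draining 42% and refilling: 216 × 0.58 + 41 × 0.42 = 142.5 ppm.
Deficit to target: 198 − 142.5 = 55.5 mg/L.
As CaCO₃: 55.5 mg/L × 1,990,000 L = 110,400 g; ÷ 50 g/eq ÷ 1 = 2209 mol NaHCO₃.
Mass: 2209 × 84 = 185,500 g.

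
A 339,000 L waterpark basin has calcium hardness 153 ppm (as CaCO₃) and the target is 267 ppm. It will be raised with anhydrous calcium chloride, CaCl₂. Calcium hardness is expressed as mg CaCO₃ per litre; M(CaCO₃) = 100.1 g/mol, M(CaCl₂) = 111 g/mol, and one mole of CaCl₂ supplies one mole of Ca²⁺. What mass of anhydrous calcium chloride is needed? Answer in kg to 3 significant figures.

42.9 kg

Hardness to add: (267 − 153) = 114 mg/L as CaCO₃ × 339,000 L = 38,650 g as CaCO₃.
Moles of Ca²⁺ (1 mol Ca²⁺ ≡ 1 mol CaCO₃): 38,650 / 100.1 g/mol = 386.1 mol.
Mass of CaCl₂: 386.1 × 111 = 42,850 g.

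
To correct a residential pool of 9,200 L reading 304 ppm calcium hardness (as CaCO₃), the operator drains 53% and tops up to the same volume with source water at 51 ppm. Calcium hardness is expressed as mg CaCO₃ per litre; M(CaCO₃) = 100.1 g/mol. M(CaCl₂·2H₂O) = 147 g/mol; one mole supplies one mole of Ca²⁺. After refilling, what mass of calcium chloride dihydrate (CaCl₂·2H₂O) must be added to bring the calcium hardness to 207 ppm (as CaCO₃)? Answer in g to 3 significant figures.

501 g

After draining 53% and refilling: 304 × 0.47 + 51 × 0.53 = 169.91 ppm.
Deficit to target: 207 − 169.91 = 37.09 mg/L.
As CaCO₃: 37.09 mg/L × 9,200 L = 341.2 g; ÷ 100.1 = 3.409 mol Ca²⁺.
Mass: 3.409 × 147 = 501.1 g.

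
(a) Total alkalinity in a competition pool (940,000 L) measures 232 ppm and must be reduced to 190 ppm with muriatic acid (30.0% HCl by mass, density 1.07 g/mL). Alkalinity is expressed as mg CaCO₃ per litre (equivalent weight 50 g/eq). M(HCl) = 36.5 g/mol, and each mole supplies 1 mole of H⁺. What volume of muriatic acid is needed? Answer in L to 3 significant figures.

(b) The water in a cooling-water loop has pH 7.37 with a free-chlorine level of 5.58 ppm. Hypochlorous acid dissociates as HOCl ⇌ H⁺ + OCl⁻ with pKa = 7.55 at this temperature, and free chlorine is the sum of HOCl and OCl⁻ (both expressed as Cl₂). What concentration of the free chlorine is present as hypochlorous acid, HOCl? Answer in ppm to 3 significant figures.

(a) 89.8 L; (b) 3.36 ppm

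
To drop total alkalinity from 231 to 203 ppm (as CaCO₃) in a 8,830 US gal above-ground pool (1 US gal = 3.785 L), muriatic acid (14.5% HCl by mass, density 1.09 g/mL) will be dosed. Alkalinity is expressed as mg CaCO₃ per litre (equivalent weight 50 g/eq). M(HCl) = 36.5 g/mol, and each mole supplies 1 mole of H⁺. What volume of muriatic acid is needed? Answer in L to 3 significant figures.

Volume: 8,830 US gal × 3.785 L/gal = 33,422 L.
Alkalinity to neutralize: (231 − 203) = 28 mg/L as CaCO₃ × 33,422 L = 935.8 g as CaCO₃.
Equivalents of H⁺ required: 935.8 ÷ 50 g/eq = 18.72 eq = 18.72 mol HCl.
Mass of HCl: 18.72 × 36.5 = 683.1 g.
Mass of 14.5% solution: 683.1 / 0.145 = 4711 g.
Volume: 4711 g ÷ 1.09 g/mL = 4322 mL.

4.32 L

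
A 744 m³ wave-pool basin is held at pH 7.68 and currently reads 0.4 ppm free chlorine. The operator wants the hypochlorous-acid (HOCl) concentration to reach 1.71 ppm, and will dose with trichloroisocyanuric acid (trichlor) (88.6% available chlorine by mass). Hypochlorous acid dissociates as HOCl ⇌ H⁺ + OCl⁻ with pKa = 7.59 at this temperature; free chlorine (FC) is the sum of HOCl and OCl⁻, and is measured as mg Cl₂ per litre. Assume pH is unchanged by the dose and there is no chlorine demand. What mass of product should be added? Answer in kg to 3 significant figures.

Volume: 744 m³ = 744,000 L.
[OCl⁻]/[HOCl] = 10^(pH − pKa) = 10^(7.68 − 7.59) = 1.23; fraction as HOCl = 1/(1 + 1.23) = 0.4484.
Free chlorine required for 1.71 ppm HOCl: 1.71 / 0.4484 = 3.814 ppm.
FC to add: 3.814 − 0.4 = 3.414 mg/L as Cl₂.
Cl₂ equivalent: 3.414 mg/L × 744,000 L = 2540 g.
Product at 88.6% available Cl: 2540 / 0.886 = 2867 g.

2.87 kg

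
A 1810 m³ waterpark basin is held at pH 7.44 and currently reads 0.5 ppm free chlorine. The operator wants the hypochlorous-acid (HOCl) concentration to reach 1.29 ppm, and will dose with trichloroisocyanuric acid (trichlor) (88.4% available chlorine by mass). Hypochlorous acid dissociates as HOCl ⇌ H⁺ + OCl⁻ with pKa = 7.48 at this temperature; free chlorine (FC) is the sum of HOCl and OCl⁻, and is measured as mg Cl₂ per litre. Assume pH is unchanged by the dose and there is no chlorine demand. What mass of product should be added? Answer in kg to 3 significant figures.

Volume: 1810 m³ = 1,810,000 L.
[OCl⁻]/[HOCl] = 10^(pH − pKa) = 10^(7.44 − 7.48) = 0.912; fraction as HOCl = 1/(1 + 0.912) = 0.523.
Free chlorine required for 1.29 ppm HOCl: 1.29 / 0.523 = 2.466 ppm.
FC to add: 2.466 − 0.5 = 1.966 mg/L as Cl₂.
Cl₂ equivalent: 1.966 mg/L × 1,810,000 L = 3559 g.
Product at 88.4% available Cl: 3559 / 0.884 = 4026 g.

4.03 kg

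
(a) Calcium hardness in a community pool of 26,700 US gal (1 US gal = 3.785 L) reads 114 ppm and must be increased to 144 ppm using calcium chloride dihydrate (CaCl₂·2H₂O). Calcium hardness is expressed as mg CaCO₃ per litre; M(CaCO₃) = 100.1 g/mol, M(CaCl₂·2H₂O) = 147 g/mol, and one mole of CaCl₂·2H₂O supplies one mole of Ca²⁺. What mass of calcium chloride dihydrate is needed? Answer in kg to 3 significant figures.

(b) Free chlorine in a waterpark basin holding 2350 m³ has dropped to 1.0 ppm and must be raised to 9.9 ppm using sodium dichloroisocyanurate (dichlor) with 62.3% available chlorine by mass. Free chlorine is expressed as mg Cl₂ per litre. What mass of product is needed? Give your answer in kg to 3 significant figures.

(a) 4.45 kg; (b) 33.6 kg

(a) Volume: 26,700 US gal × 3.785 L/gal = 101,060 L.
(a) Hardness to add: (144 − 114) = 30 mg/L as CaCO₃ × 101,060 L = 3032 g as CaCO₃.
(a) Moles of Ca²⁺ (1 mol Ca²⁺ ≡ 1 mol CaCO₃): 3032 / 100.1 g/mol = 30.29 mol.
(a) Mass of CaCl₂·2H₂O: 30.29 × 147 = 4452 g.

(b) Volume: 2350 m³ = 2,350,000 L.
(b) Chlorine deficit: 9.9 − 1.0 = 8.9 ppm = 8.9 mg/L as Cl₂.
(b) Cl₂ equivalent needed: 8.9 mg/L × 2,350,000 L = 20,920,000 mg = 20,920 g.
(b) Product at 62.3% available chlorine: 20,920 / 0.623 = 33,570 g.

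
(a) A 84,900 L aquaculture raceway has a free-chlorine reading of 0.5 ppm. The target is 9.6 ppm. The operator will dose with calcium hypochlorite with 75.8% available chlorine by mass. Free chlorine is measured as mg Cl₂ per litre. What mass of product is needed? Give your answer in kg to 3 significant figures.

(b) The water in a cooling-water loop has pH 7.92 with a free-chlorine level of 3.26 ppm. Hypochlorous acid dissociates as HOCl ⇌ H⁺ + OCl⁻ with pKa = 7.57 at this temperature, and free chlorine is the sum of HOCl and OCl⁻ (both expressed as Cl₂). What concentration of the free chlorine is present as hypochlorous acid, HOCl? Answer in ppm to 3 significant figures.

(a) 1.02 kg; (b) 1.01 ppm

(a) Chlorine deficit: 9.6 − 0.5 = 9.1 ppm = 9.1 mg/L as Cl₂.
(a) Cl₂ equivalent needed: 9.1 mg/L × 84,900 L = 772,600 mg = 772.6 g.
(a) Product at 75.8% available chlorine: 772.6 / 0.758 = 1019 g.

(b) [OCl⁻]/[HOCl] = 10^(pH − pKa) = 10^(7.92 − 7.57) = 10^0.35 = 2.239.
(b) Fraction as HOCl = 1 / (1 + 2.239) = 0.3088.
(b) HOCl = 0.3088 × 3.26 ppm = 1.007 ppm.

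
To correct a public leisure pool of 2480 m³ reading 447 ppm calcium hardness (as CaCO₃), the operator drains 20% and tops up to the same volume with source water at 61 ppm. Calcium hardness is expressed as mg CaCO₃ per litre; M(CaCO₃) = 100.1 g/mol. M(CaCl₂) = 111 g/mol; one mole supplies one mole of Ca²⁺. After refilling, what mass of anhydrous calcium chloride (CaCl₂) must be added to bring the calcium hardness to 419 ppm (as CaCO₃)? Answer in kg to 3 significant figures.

135 kg

Volume: 2480 m³ = 2,480,000 L.
After draining 20% and refilling: 447 × 0.80 + 61 × 0.20 = 369.8 ppm.
Deficit to target: 419 − 369.8 = 49.2 mg/L.
As CaCO₃: 49.2 mg/L × 2,480,000 L = 122,000 g; ÷ 100.1 = 1219 mol Ca²⁺.
Mass: 1219 × 111 = 135,300 g.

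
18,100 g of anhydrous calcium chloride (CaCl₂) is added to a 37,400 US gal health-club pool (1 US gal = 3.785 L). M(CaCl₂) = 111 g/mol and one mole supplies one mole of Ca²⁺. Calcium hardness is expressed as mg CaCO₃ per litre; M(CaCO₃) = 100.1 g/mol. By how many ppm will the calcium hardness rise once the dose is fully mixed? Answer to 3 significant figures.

115 ppm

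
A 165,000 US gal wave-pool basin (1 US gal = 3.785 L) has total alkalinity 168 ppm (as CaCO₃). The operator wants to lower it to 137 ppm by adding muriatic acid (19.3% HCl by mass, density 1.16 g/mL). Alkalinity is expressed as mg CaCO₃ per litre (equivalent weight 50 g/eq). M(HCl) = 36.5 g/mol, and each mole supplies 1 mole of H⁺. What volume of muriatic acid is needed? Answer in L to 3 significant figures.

63.1 L

Volume: 165,000 US gal × 3.785 L/gal = 624,525 L.
Alkalinity to neutralize: (168 − 137) = 31 mg/L as CaCO₃ × 624,525 L = 19,360 g as CaCO₃.
Equivalents of H⁺ required: 19,360 ÷ 50 g/eq = 387.2 eq = 387.2 mol HCl.
Mass of HCl: 387.2 × 36.5 = 14,130 g.
Mass of 19.3% solution: 14,130 / 0.193 = 73,230 g.
Volume: 73,230 g ÷ 1.16 g/mL = 63,130 mL.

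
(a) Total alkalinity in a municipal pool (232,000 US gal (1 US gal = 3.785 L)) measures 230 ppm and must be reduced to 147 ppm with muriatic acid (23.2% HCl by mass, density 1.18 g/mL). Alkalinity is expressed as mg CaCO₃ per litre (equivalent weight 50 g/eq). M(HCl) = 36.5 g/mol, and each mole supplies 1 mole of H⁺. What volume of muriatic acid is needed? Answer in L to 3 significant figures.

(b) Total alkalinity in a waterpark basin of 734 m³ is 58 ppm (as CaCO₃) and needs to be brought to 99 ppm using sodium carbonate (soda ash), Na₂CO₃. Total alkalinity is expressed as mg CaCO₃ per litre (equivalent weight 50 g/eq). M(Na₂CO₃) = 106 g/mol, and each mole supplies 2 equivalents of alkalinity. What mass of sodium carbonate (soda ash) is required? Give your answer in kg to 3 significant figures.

(a) 194 L; (b) 31.9 kg

(a) Volume: 232,000 US gal × 3.785 L/gal = 878,120 L.
(a) Alkalinity to neutralize: (230 − 147) = 83 mg/L as CaCO₃ × 878,120 L = 72,880 g as CaCO₃.
(a) Equivalents of H⁺ required: 72,880 ÷ 50 g/eq = 1458 eq = 1458 mol HCl.
(a) Mass of HCl: 1458 × 36.5 = 53,210 g.
(a) Mass of 23.2% solution: 53,210 / 0.232 = 229,300 g.
(a) Volume: 229,300 g ÷ 1.18 g/mL = 194,400 mL.

(b) Volume: 734 m³ = 734,000 L.
(b) Alkalinity to add: (99 − 58) = 41 mg/L as CaCO₃ × 734,000 L = 30,090 g as CaCO₃.
(b) Equivalents: 30,090 g ÷ 50 g/eq = 601.9 eq.
(b) Each mole of Na₂CO₃ supplies 2 eq, so 601.9 / 2 = 300.9 mol.
(b) Mass: 300.9 mol × 106 g/mol = 31,900 g.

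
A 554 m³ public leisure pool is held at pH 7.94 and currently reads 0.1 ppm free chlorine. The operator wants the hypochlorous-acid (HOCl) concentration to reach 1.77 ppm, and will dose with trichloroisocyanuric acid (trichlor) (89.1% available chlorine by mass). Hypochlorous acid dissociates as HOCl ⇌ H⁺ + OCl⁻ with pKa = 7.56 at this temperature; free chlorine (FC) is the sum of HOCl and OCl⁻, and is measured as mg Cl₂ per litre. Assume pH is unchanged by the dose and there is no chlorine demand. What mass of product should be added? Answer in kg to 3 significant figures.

3.68 kg

Volume: 554 m³ = 554,000 L.
[OCl⁻]/[HOCl] = 10^(pH − pKa) = 10^(7.94 − 7.56) = 2.399; fraction as HOCl = 1/(1 + 2.399) = 0.2942.
Free chlorine required for 1.77 ppm HOCl: 1.77 / 0.2942 = 6.016 ppm.
FC to add: 6.016 − 0.1 = 5.916 mg/L as Cl₂.
Cl₂ equivalent: 5.916 mg/L × 554,000 L = 3277 g.
Product at 89.1% available Cl: 3277 / 0.891 = 3678 g.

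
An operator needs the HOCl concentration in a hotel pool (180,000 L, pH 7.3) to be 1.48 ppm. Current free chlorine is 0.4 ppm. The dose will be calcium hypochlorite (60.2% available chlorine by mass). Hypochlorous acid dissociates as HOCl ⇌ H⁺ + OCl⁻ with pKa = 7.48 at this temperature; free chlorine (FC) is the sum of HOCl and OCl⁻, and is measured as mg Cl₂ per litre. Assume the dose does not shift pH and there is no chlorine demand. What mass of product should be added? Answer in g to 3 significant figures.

615 g

[OCl⁻]/[HOCl] = 10^(pH − pKa) = 10^(7.3 − 7.48) = 0.6607; fraction as HOCl = 1/(1 + 0.6607) = 0.6022.
Free chlorine required for 1.48 ppm HOCl: 1.48 / 0.6022 = 2.458 ppm.
FC to add: 2.458 − 0.4 = 2.058 mg/L as Cl₂.
Cl₂ equivalent: 2.058 mg/L × 180,000 L = 370.4 g.
Product at 60.2% available Cl: 370.4 / 0.602 = 615.3 g.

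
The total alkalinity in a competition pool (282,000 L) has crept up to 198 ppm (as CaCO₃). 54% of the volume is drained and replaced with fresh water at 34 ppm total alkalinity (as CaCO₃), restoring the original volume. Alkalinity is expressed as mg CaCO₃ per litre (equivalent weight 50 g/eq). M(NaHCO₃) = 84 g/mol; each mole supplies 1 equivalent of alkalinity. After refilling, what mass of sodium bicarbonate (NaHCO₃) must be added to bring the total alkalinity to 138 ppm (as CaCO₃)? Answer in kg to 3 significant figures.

13.5 kg

After draining 54% and refilling: 198 × 0.46 + 34 × 0.54 = 109.44 ppm.
Deficit to target: 138 − 109.44 = 28.56 mg/L.
As CaCO₃: 28.56 mg/L × 282,000 L = 8054 g; ÷ 50 g/eq ÷ 1 = 161.1 mol NaHCO₃.
Mass: 161.1 × 84 = 13,530 g.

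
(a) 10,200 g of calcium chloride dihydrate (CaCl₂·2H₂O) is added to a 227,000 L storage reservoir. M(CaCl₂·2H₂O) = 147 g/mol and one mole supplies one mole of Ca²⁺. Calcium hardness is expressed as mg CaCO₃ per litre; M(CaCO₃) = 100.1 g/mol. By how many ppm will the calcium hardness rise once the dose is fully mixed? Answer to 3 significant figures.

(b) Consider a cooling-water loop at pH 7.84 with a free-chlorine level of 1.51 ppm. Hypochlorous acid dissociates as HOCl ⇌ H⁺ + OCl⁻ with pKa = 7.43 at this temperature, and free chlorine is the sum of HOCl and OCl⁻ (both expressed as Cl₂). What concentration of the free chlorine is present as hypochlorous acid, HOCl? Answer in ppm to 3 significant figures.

(a) Moles of Ca²⁺: 10,200 g ÷ 147 g/mol = 69.39 mol.
(a) As CaCO₃: 69.39 mol × 100.1 g/mol = 6946 g.
(a) Rise: 6946 g / 227,000 L × 1000 = 30.6 mg/L.

(b) [OCl⁻]/[HOCl] = 10^(pH − pKa) = 10^(7.84 − 7.43) = 10^0.41 = 2.57.
(b) Fraction as HOCl = 1 / (1 + 2.57) = 0.2801.
(b) HOCl = 0.2801 × 1.51 ppm = 0.4229 ppm.

(a) 30.6 ppm; (b) 0.423 ppm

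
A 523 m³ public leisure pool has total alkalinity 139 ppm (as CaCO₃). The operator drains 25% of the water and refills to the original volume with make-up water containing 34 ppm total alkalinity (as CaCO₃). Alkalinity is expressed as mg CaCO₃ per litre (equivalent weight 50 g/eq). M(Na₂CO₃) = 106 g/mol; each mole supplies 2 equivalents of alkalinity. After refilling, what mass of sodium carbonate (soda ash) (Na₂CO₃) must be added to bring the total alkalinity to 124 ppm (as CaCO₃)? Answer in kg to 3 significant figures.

6.24 kg

Volume: 523 m³ = 523,000 L.
After draining 25% and refilling: 139 × 0.75 + 34 × 0.25 = 112.75 ppm.
Deficit to target: 124 − 112.75 = 11.25 mg/L.
As CaCO₃: 11.25 mg/L × 523,000 L = 5884 g; ÷ 50 g/eq ÷ 2 = 58.84 mol Na₂CO₃.
Mass: 58.84 × 106 = 6237 g.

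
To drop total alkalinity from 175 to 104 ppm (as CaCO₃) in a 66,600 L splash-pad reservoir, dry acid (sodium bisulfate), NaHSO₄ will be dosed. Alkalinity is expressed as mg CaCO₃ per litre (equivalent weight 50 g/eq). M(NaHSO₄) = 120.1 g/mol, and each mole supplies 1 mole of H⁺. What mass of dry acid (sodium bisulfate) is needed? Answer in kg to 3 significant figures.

11.4 kg

Alkalinity to neutralize: (175 − 104) = 71 mg/L as CaCO₃ × 66,600 L = 4729 g as CaCO₃.
Equivalents of H⁺ required: 4729 ÷ 50 g/eq = 94.57 eq = 94.57 mol NaHSO₄.
Mass of NaHSO₄: 94.57 × 120.1 = 11,360 g.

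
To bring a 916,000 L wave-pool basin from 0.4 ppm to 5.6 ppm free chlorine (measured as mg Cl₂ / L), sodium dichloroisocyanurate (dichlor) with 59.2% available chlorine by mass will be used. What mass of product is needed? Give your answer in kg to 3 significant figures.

Chlorine deficit: 5.6 − 0.4 = 5.2 ppm = 5.2 mg/L as Cl₂.
Cl₂ equivalent needed: 5.2 mg/L × 916,000 L = 4,763,000 mg = 4763 g.
Product at 59.2% available chlorine: 4763 / 0.592 = 8046 g.

8.05 kg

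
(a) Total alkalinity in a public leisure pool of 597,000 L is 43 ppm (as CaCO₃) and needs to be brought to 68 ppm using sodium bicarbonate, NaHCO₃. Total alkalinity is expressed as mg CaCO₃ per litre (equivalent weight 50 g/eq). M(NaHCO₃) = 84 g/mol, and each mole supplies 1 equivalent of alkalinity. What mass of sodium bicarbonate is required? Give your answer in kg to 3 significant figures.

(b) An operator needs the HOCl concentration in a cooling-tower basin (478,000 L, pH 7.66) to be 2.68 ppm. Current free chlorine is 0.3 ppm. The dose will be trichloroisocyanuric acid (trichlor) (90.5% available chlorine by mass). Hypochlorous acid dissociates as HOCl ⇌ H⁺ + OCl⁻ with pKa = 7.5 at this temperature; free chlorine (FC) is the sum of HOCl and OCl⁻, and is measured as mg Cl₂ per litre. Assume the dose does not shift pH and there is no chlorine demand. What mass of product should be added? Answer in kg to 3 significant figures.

(a) 25.1 kg; (b) 3.30 kg

(a) Alkalinity to add: (68 − 43) = 25 mg/L as CaCO₃ × 597,000 L = 14,920 g as CaCO₃.
(a) Equivalents: 14,920 g ÷ 50 g/eq = 298.5 eq.
(a) NaHCO₃ supplies 1 eq per mole → 298.5 mol.
(a) Mass: 298.5 mol × 84 g/mol = 25,070 g.

(b) [OCl⁻]/[HOCl] = 10^(pH − pKa) = 10^(7.66 − 7.5) = 1.445; fraction as HOCl = 1/(1 + 1.445) = 0.4089.
(b) Free chlorine required for 2.68 ppm HOCl: 2.68 / 0.4089 = 6.554 ppm.
(b) FC to add: 6.554 − 0.3 = 6.254 mg/L as Cl₂.
(b) Cl₂ equivalent: 6.254 mg/L × 478,000 L = 2989 g.
(b) Product at 90.5% available Cl: 2989 / 0.905 = 3303 g.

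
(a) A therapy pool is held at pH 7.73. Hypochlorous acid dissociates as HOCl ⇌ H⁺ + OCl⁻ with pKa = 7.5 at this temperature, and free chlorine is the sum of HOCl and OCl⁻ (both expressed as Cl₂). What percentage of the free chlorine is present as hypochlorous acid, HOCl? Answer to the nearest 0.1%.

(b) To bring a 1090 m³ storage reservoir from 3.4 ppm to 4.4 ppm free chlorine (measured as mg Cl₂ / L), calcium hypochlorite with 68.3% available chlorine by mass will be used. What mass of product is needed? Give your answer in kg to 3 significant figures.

(a) [OCl⁻]/[HOCl] = 10^(pH − pKa) = 10^(7.73 − 7.5) = 10^0.23 = 1.698.
(a) Fraction as HOCl = 1 / (1 + 1.698) = 0.3706.

(b) Volume: 1090 m³ = 1,090,000 L.
(b) Chlorine deficit: 4.4 − 3.4 = 1 ppm = 1 mg/L as Cl₂.
(b) Cl₂ equivalent needed: 1 mg/L × 1,090,000 L = 1,090,000 mg = 1090 g.
(b) Product at 68.3% available chlorine: 1090 / 0.683 = 1596 g.

(a) 37.1%; (b) 1.60 kg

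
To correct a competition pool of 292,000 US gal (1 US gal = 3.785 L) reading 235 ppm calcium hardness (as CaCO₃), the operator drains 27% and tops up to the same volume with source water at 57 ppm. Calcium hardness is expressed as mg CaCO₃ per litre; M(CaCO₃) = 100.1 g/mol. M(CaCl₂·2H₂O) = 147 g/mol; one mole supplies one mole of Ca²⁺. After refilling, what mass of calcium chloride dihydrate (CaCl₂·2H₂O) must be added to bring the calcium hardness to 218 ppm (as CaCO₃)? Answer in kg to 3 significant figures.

Volume: 292,000 US gal × 3.785 L/gal = 1,105,220 L.
After draining 27% and refilling: 235 × 0.73 + 57 × 0.27 = 186.94 ppm.
Deficit to target: 218 − 186.94 = 31.06 mg/L.
As CaCO₃: 31.06 mg/L × 1,105,220 L = 34,330 g; ÷ 100.1 = 342.9 mol Ca²⁺.
Mass: 342.9 × 147 = 50,410 g.

50.4 kg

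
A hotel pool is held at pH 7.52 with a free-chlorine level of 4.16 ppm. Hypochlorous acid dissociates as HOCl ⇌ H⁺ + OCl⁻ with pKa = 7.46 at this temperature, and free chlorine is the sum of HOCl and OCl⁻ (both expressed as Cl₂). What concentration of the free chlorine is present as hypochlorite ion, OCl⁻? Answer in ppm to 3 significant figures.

[OCl⁻]/[HOCl] = 10^(pH − pKa) = 10^(7.52 − 7.46) = 10^0.06 = 1.148.
Fraction as HOCl = 1 / (1 + 1.148) = 0.4655.
OCl⁻ = (1 − 0.4655) × 4.16 ppm = 2.223 ppm.

2.22 ppm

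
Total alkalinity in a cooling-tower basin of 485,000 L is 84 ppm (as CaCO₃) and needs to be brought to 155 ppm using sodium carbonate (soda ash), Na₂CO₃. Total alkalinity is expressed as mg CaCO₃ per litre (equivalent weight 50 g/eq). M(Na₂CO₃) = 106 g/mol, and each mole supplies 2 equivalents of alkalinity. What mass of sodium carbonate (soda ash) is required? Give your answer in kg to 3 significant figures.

36.5 kg

Alkalinity to add: (155 − 84) = 71 mg/L as CaCO₃ × 485,000 L = 34,440 g as CaCO₃.
Equivalents: 34,440 g ÷ 50 g/eq = 688.7 eq.
Each mole of Na₂CO₃ supplies 2 eq, so 688.7 / 2 = 344.4 mol.
Mass: 344.4 mol × 106 g/mol = 36,500 g.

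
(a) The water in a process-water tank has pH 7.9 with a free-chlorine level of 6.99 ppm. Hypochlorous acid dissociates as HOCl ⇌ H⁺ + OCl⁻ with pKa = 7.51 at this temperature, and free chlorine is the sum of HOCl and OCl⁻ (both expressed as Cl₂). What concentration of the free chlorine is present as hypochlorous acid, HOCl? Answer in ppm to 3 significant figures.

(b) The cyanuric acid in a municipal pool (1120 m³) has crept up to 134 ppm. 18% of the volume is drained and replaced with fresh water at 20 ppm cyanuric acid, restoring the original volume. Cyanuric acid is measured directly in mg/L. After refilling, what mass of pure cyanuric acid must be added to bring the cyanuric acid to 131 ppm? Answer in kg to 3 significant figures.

(a) 2.02 ppm; (b) 19.6 kg

(a) [OCl⁻]/[HOCl] = 10^(pH − pKa) = 10^(7.9 − 7.51) = 10^0.39 = 2.455.
(a) Fraction as HOCl = 1 / (1 + 2.455) = 0.2895.
(a) HOCl = 0.2895 × 6.99 ppm = 2.023 ppm.

(b) Volume: 1120 m³ = 1,120,000 L.
(b) After draining 18% and refilling: 134 × 0.82 + 20 × 0.18 = 113.48 ppm.
(b) Deficit to target: 131 − 113.48 = 17.52 mg/L.
(b) Mass: 17.52 mg/L × 1,120,000 L = 19,620 g cyanuric acid.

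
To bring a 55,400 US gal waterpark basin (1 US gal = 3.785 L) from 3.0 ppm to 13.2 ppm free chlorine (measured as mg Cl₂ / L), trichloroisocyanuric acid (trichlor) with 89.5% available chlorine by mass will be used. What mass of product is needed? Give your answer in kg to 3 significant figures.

2.39 kg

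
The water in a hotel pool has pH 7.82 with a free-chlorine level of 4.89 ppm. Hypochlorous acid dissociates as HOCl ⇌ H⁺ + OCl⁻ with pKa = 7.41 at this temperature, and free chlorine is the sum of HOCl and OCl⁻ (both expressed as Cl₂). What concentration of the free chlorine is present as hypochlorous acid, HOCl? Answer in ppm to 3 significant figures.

1.37 ppm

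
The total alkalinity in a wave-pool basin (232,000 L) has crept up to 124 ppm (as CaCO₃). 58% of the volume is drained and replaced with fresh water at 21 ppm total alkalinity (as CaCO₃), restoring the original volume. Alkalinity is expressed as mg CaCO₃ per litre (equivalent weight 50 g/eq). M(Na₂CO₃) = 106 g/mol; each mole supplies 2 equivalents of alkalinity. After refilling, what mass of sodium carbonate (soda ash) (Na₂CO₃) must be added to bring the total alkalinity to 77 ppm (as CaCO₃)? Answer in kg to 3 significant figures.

3.13 kg

After draining 58% and refilling: 124 × 0.42 + 21 × 0.58 = 64.26 ppm.
Deficit to target: 77 − 64.26 = 12.74 mg/L.
As CaCO₃: 12.74 mg/L × 232,000 L = 2956 g; ÷ 50 g/eq ÷ 2 = 29.56 mol Na₂CO₃.
Mass: 29.56 × 106 = 3133 g.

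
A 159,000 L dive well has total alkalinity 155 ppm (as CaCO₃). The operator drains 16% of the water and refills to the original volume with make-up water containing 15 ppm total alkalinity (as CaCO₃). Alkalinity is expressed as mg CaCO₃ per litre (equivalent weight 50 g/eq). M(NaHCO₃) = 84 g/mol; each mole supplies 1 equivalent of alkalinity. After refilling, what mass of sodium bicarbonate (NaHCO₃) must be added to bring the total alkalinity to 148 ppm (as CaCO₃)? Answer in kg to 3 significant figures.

After draining 16% and refilling: 155 × 0.84 + 15 × 0.16 = 132.6 ppm.
Deficit to target: 148 − 132.6 = 15.4 mg/L.
As CaCO₃: 15.4 mg/L × 159,000 L = 2449 g; ÷ 50 g/eq ÷ 1 = 48.97 mol NaHCO₃.
Mass: 48.97 × 84 = 4114 g.

4.11 kg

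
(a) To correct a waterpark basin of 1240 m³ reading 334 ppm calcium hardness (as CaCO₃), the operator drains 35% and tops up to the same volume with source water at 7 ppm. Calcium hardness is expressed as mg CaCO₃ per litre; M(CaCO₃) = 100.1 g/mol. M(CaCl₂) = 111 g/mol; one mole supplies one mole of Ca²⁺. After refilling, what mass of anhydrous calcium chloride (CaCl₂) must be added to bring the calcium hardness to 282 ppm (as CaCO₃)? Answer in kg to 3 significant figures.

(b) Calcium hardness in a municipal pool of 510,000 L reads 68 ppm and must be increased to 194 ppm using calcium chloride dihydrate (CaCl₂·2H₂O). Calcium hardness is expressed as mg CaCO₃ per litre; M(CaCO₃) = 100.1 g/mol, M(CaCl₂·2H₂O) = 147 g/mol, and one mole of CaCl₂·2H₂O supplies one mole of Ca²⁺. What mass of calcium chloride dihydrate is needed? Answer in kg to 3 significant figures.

(a) Volume: 1240 m³ = 1,240,000 L.
(a) After draining 35% and refilling: 334 × 0.65 + 7 × 0.35 = 219.55 ppm.
(a) Deficit to target: 282 − 219.55 = 62.45 mg/L.
(a) As CaCO₃: 62.45 mg/L × 1,240,000 L = 77,440 g; ÷ 100.1 = 773.6 mol Ca²⁺.
(a) Mass: 773.6 × 111 = 85,870 g.

(b) Hardness to add: (194 − 68) = 126 mg/L as CaCO₃ × 510,000 L = 64,260 g as CaCO₃.
(b) Moles of Ca²⁺ (1 mol Ca²⁺ ≡ 1 mol CaCO₃): 64,260 / 100.1 g/mol = 642 mol.
(b) Mass of CaCl₂·2H₂O: 642 × 147 = 94,370 g.

(a) 85.9 kg; (b) 94.4 kg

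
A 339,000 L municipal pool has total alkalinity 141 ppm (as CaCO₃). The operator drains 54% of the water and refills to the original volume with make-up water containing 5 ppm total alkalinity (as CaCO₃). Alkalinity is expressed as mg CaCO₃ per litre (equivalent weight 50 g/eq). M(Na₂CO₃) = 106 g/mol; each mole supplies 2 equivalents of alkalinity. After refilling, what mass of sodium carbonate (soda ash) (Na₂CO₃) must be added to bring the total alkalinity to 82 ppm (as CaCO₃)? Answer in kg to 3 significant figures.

5.19 kg

After draining 54% and refilling: 141 × 0.46 + 5 × 0.54 = 67.56 ppm.
Deficit to target: 82 − 67.56 = 14.44 mg/L.
As CaCO₃: 14.44 mg/L × 339,000 L = 4895 g; ÷ 50 g/eq ÷ 2 = 48.95 mol Na₂CO₃.
Mass: 48.95 × 106 = 5189 g.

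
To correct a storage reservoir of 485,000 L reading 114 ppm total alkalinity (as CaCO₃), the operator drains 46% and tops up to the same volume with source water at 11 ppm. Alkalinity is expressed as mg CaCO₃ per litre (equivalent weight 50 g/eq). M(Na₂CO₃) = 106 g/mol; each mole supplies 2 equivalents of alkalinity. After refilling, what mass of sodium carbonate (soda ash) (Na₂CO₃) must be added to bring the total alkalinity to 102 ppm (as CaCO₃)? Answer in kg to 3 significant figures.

18.2 kg

After draining 46% and refilling: 114 × 0.54 + 11 × 0.46 = 66.62 ppm.
Deficit to target: 102 − 66.62 = 35.38 mg/L.
As CaCO₃: 35.38 mg/L × 485,000 L = 17,160 g; ÷ 50 g/eq ÷ 2 = 171.6 mol Na₂CO₃.
Mass: 171.6 × 106 = 18,190 g.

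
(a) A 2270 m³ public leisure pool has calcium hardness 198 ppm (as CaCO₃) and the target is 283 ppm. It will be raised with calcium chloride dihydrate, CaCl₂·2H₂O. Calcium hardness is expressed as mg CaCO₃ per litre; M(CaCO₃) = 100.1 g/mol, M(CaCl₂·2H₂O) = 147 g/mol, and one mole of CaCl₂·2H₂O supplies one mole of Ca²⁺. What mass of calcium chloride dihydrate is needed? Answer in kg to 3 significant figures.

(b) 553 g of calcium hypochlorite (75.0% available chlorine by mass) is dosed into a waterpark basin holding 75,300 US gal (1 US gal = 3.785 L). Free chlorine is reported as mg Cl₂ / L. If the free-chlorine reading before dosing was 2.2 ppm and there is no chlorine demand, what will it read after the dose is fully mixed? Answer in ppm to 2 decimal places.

(a) 283 kg; (b) 3.66 ppm

(a) Volume: 2270 m³ = 2,270,000 L.
(a) Hardness to add: (283 − 198) = 85 mg/L as CaCO₃ × 2,270,000 L = 193,000 g as CaCO₃.
(a) Moles of Ca²⁺ (1 mol Ca²⁺ ≡ 1 mol CaCO₃): 193,000 / 100.1 g/mol = 1928 mol.
(a) Mass of CaCl₂·2H₂O: 1928 × 147 = 283,400 g.

(b) Volume: 75,300 US gal × 3.785 L/gal = 285,010 L.
(b) Available chlorine delivered: 553 g × 0.75 = 414.8 g as Cl₂.
(b) Concentration rise: 414.8 g / 285,010 L = 1.455 mg/L = 1.46 ppm.
(b) Final FC: 2.2 + 1.46 = 3.66 ppm.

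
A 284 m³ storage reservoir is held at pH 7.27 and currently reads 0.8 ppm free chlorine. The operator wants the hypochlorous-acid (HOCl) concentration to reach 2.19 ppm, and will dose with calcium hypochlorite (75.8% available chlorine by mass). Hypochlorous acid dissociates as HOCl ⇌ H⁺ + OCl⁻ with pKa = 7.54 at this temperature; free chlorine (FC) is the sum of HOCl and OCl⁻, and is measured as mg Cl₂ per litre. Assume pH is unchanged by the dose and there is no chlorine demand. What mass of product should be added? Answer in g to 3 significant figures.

961 g

Volume: 284 m³ = 284,000 L.
[OCl⁻]/[HOCl] = 10^(pH − pKa) = 10^(7.27 − 7.54) = 0.537; fraction as HOCl = 1/(1 + 0.537) = 0.6506.
Free chlorine required for 2.19 ppm HOCl: 2.19 / 0.6506 = 3.366 ppm.
FC to add: 3.366 − 0.8 = 2.566 mg/L as Cl₂.
Cl₂ equivalent: 2.566 mg/L × 284,000 L = 728.8 g.
Product at 75.8% available Cl: 728.8 / 0.758 = 961.4 g.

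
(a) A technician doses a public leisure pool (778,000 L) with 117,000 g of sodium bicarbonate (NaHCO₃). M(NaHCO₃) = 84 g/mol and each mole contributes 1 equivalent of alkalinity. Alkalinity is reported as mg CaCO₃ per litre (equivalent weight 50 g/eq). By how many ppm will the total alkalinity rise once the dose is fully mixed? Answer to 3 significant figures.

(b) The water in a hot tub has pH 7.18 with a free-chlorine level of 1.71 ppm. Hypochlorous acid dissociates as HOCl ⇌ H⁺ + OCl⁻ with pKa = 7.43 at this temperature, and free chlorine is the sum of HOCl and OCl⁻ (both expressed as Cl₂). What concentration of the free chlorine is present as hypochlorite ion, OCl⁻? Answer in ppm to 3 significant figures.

(a) 89.5 ppm; (b) 0.615 ppm

(a) Moles of NaHCO₃: 117,000 g ÷ 84 g/mol = 1393 mol → 1393 eq of alkalinity.
(a) As CaCO₃: 1393 eq × 50 g/eq = 69,640 g.
(a) Rise: 69,640 g / 778,000 L × 1000 = 89.52 mg/L.

(b) [OCl⁻]/[HOCl] = 10^(pH − pKa) = 10^(7.18 − 7.43) = 10^-0.25 = 0.5623.
(b) Fraction as HOCl = 1 / (1 + 0.5623) = 0.6401.
(b) OCl⁻ = (1 − 0.6401) × 1.71 ppm = 0.6155 ppm.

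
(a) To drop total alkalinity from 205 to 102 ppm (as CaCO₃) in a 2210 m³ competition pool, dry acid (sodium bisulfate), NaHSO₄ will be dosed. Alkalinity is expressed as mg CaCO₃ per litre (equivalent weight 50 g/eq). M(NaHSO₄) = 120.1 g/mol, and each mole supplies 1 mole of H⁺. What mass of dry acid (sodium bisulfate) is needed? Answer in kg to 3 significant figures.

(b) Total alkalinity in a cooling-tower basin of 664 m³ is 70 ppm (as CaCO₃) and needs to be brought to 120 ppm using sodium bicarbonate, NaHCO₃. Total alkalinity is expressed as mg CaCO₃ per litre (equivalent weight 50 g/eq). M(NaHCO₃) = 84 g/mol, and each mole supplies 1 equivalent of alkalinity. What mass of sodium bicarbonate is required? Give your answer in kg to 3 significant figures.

(a) Volume: 2210 m³ = 2,210,000 L.
(a) Alkalinity to neutralize: (205 − 102) = 103 mg/L as CaCO₃ × 2,210,000 L = 227,600 g as CaCO₃.
(a) Equivalents of H⁺ required: 227,600 ÷ 50 g/eq = 4553 eq = 4553 mol NaHSO₄.
(a) Mass of NaHSO₄: 4553 × 120.1 = 546,800 g.

(b) Volume: 664 m³ = 664,000 L.
(b) Alkalinity to add: (120 − 70) = 50 mg/L as CaCO₃ × 664,000 L = 33,200 g as CaCO₃.
(b) Equivalents: 33,200 g ÷ 50 g/eq = 664 eq.
(b) NaHCO₃ supplies 1 eq per mole → 664 mol.
(b) Mass: 664 mol × 84 g/mol = 55,780 g.

(a) 547 kg; (b) 55.8 kg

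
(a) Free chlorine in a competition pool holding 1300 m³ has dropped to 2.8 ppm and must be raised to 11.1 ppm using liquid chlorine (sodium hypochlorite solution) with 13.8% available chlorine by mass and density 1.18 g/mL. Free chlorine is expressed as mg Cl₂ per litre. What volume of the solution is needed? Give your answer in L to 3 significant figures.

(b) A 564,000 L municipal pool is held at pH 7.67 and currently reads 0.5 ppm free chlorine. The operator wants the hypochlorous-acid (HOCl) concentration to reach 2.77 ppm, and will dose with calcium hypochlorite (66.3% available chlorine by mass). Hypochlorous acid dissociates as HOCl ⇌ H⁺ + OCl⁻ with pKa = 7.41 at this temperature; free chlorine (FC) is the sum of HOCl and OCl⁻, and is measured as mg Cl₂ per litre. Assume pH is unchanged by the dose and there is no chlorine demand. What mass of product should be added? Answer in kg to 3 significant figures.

(a) 66.3 L; (b) 6.22 kg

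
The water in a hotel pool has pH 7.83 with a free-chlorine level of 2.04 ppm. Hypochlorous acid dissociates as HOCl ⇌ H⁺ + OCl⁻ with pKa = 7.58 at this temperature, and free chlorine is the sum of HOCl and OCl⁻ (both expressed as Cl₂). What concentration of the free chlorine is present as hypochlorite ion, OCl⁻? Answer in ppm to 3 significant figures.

1.31 ppm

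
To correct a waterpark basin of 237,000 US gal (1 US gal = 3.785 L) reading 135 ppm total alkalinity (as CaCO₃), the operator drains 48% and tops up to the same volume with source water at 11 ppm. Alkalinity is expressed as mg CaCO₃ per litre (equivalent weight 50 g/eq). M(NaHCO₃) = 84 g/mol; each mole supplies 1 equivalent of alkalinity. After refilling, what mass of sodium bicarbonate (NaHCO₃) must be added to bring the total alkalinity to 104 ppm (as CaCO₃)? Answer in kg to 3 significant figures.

43.0 kg

Volume: 237,000 US gal × 3.785 L/gal = 897,045 L.
After draining 48% and refilling: 135 × 0.52 + 11 × 0.48 = 75.48 ppm.
Deficit to target: 104 − 75.48 = 28.52 mg/L.
As CaCO₃: 28.52 mg/L × 897,045 L = 25,580 g; ÷ 50 g/eq ÷ 1 = 511.7 mol NaHCO₃.
Mass: 511.7 × 84 = 42,980 g.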